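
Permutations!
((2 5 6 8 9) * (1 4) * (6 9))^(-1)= (1 4)(2 9 5)(6 8)= [0, 4, 9, 3, 1, 2, 8, 7, 6, 5]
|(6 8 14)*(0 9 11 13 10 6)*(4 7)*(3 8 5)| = 10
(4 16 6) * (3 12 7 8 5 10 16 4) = [0, 1, 2, 12, 4, 10, 3, 8, 5, 9, 16, 11, 7, 13, 14, 15, 6] = (3 12 7 8 5 10 16 6)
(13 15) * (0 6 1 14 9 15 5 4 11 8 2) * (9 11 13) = (0 6 1 14 11 8 2)(4 13 5)(9 15) = [6, 14, 0, 3, 13, 4, 1, 7, 2, 15, 10, 8, 12, 5, 11, 9]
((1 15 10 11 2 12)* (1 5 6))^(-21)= [0, 11, 6, 3, 4, 15, 10, 7, 8, 9, 12, 5, 1, 13, 14, 2]= (1 11 5 15 2 6 10 12)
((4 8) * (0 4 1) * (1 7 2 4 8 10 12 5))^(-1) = [1, 5, 7, 3, 2, 12, 6, 8, 0, 9, 4, 11, 10] = (0 1 5 12 10 4 2 7 8)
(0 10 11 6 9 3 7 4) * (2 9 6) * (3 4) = (0 10 11 2 9 4)(3 7) = [10, 1, 9, 7, 0, 5, 6, 3, 8, 4, 11, 2]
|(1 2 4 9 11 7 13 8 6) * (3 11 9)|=|(1 2 4 3 11 7 13 8 6)|=9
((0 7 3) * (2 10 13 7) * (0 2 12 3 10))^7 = (0 2 3 12)(7 10 13) = [2, 1, 3, 12, 4, 5, 6, 10, 8, 9, 13, 11, 0, 7]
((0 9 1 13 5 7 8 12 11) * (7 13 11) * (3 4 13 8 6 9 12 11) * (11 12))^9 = (0 11)(1 9 6 7 12 8 5 13 4 3) = [11, 9, 2, 1, 3, 13, 7, 12, 5, 6, 10, 0, 8, 4]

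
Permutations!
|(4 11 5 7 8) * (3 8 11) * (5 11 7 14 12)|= 3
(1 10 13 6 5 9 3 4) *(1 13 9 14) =(1 10 9 3 4 13 6 5 14) =[0, 10, 2, 4, 13, 14, 5, 7, 8, 3, 9, 11, 12, 6, 1]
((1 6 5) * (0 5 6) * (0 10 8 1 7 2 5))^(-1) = (1 8 10)(2 7 5) = [0, 8, 7, 3, 4, 2, 6, 5, 10, 9, 1]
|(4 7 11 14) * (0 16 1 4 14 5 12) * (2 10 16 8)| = 11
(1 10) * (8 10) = (1 8 10) = [0, 8, 2, 3, 4, 5, 6, 7, 10, 9, 1]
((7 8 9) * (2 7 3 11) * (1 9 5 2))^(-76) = (11) = [0, 1, 2, 3, 4, 5, 6, 7, 8, 9, 10, 11]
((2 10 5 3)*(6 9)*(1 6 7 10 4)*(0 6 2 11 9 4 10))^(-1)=[7, 4, 1, 5, 6, 10, 0, 9, 8, 11, 2, 3]=(0 7 9 11 3 5 10 2 1 4 6)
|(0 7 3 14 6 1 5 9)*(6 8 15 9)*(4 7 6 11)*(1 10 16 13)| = |(0 6 10 16 13 1 5 11 4 7 3 14 8 15 9)| = 15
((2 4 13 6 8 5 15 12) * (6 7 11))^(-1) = (2 12 15 5 8 6 11 7 13 4) = [0, 1, 12, 3, 2, 8, 11, 13, 6, 9, 10, 7, 15, 4, 14, 5]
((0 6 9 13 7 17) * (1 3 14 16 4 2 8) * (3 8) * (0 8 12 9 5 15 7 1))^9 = (0 5 7 8 6 15 17)(1 12 9 13)(2 4 16 14 3) = [5, 12, 4, 2, 16, 7, 15, 8, 6, 13, 10, 11, 9, 1, 3, 17, 14, 0]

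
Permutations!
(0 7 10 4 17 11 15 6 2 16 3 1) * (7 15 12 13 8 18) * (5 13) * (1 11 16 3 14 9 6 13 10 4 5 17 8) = (0 15 13 1)(2 3 11 12 17 16 14 9 6)(4 8 18 7)(5 10) = [15, 0, 3, 11, 8, 10, 2, 4, 18, 6, 5, 12, 17, 1, 9, 13, 14, 16, 7]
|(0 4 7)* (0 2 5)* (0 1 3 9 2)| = 15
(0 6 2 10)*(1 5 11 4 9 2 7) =(0 6 7 1 5 11 4 9 2 10) =[6, 5, 10, 3, 9, 11, 7, 1, 8, 2, 0, 4]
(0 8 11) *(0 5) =(0 8 11 5) =[8, 1, 2, 3, 4, 0, 6, 7, 11, 9, 10, 5]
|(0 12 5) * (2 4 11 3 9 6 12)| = |(0 2 4 11 3 9 6 12 5)| = 9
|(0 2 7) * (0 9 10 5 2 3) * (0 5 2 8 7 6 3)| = 8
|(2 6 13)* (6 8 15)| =5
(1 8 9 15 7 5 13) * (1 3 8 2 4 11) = (1 2 4 11)(3 8 9 15 7 5 13) = [0, 2, 4, 8, 11, 13, 6, 5, 9, 15, 10, 1, 12, 3, 14, 7]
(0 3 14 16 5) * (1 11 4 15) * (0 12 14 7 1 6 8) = [3, 11, 2, 7, 15, 12, 8, 1, 0, 9, 10, 4, 14, 13, 16, 6, 5] = (0 3 7 1 11 4 15 6 8)(5 12 14 16)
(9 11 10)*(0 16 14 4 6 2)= (0 16 14 4 6 2)(9 11 10)= [16, 1, 0, 3, 6, 5, 2, 7, 8, 11, 9, 10, 12, 13, 4, 15, 14]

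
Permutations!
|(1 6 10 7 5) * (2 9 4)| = |(1 6 10 7 5)(2 9 4)| = 15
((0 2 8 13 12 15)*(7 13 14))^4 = [7, 1, 13, 3, 4, 5, 6, 0, 12, 9, 10, 11, 8, 2, 15, 14] = (0 7)(2 13)(8 12)(14 15)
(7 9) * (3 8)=(3 8)(7 9)=[0, 1, 2, 8, 4, 5, 6, 9, 3, 7]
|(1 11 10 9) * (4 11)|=|(1 4 11 10 9)|=5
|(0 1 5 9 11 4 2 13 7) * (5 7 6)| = |(0 1 7)(2 13 6 5 9 11 4)| = 21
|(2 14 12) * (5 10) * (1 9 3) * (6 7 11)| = |(1 9 3)(2 14 12)(5 10)(6 7 11)| = 6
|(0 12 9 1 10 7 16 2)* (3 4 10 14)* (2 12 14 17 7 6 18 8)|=|(0 14 3 4 10 6 18 8 2)(1 17 7 16 12 9)|=18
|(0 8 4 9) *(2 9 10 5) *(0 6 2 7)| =6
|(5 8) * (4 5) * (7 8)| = |(4 5 7 8)| = 4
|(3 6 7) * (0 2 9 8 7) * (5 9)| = 8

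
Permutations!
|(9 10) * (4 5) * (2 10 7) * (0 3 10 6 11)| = |(0 3 10 9 7 2 6 11)(4 5)| = 8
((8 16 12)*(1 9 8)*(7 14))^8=(1 16 9 12 8)=[0, 16, 2, 3, 4, 5, 6, 7, 1, 12, 10, 11, 8, 13, 14, 15, 9]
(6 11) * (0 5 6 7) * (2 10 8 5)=(0 2 10 8 5 6 11 7)=[2, 1, 10, 3, 4, 6, 11, 0, 5, 9, 8, 7]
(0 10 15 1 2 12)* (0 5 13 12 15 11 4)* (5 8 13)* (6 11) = (0 10 6 11 4)(1 2 15)(8 13 12) = [10, 2, 15, 3, 0, 5, 11, 7, 13, 9, 6, 4, 8, 12, 14, 1]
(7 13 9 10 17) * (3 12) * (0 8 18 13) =[8, 1, 2, 12, 4, 5, 6, 0, 18, 10, 17, 11, 3, 9, 14, 15, 16, 7, 13] =(0 8 18 13 9 10 17 7)(3 12)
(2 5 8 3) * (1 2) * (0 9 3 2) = [9, 0, 5, 1, 4, 8, 6, 7, 2, 3] = (0 9 3 1)(2 5 8)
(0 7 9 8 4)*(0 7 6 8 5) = (0 6 8 4 7 9 5) = [6, 1, 2, 3, 7, 0, 8, 9, 4, 5]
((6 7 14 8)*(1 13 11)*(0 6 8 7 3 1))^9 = (0 1)(3 11)(6 13)(7 14) = [1, 0, 2, 11, 4, 5, 13, 14, 8, 9, 10, 3, 12, 6, 7]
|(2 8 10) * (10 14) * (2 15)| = |(2 8 14 10 15)| = 5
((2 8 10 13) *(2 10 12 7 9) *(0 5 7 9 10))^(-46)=[13, 1, 12, 3, 4, 0, 6, 5, 9, 8, 7, 11, 2, 10]=(0 13 10 7 5)(2 12)(8 9)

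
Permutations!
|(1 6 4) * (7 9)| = |(1 6 4)(7 9)| = 6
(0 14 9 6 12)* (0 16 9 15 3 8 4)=[14, 1, 2, 8, 0, 5, 12, 7, 4, 6, 10, 11, 16, 13, 15, 3, 9]=(0 14 15 3 8 4)(6 12 16 9)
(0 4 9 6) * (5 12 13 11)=(0 4 9 6)(5 12 13 11)=[4, 1, 2, 3, 9, 12, 0, 7, 8, 6, 10, 5, 13, 11]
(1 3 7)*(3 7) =[0, 7, 2, 3, 4, 5, 6, 1] =(1 7)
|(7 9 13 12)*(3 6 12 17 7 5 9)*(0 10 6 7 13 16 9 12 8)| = 4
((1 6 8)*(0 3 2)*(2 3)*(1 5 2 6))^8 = (0 5 6 2 8) = [5, 1, 8, 3, 4, 6, 2, 7, 0]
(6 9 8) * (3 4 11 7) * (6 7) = (3 4 11 6 9 8 7) = [0, 1, 2, 4, 11, 5, 9, 3, 7, 8, 10, 6]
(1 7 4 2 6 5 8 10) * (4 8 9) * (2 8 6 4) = (1 7 6 5 9 2 4 8 10) = [0, 7, 4, 3, 8, 9, 5, 6, 10, 2, 1]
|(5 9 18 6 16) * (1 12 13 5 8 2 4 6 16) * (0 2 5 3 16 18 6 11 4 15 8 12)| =|(18)(0 2 15 8 5 9 6 1)(3 16 12 13)(4 11)| =8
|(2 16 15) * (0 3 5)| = 3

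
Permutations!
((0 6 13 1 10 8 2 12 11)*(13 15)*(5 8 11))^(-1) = [11, 13, 8, 3, 4, 12, 0, 7, 5, 9, 1, 10, 2, 15, 14, 6] = (0 11 10 1 13 15 6)(2 8 5 12)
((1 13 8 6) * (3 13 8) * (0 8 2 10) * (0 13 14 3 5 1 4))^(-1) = [4, 5, 1, 14, 6, 13, 8, 7, 0, 9, 2, 11, 12, 10, 3] = (0 4 6 8)(1 5 13 10 2)(3 14)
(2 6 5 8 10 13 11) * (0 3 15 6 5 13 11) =[3, 1, 5, 15, 4, 8, 13, 7, 10, 9, 11, 2, 12, 0, 14, 6] =(0 3 15 6 13)(2 5 8 10 11)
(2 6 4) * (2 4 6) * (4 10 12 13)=(4 10 12 13)=[0, 1, 2, 3, 10, 5, 6, 7, 8, 9, 12, 11, 13, 4]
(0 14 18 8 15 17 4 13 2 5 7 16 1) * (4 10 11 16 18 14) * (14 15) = [4, 0, 5, 3, 13, 7, 6, 18, 14, 9, 11, 16, 12, 2, 15, 17, 1, 10, 8] = (0 4 13 2 5 7 18 8 14 15 17 10 11 16 1)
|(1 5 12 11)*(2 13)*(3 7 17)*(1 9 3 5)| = |(2 13)(3 7 17 5 12 11 9)| = 14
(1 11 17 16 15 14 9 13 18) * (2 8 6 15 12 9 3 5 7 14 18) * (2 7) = (1 11 17 16 12 9 13 7 14 3 5 2 8 6 15 18) = [0, 11, 8, 5, 4, 2, 15, 14, 6, 13, 10, 17, 9, 7, 3, 18, 12, 16, 1]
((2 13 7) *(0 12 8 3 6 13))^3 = [3, 1, 8, 7, 4, 5, 2, 12, 13, 9, 10, 11, 6, 0] = (0 3 7 12 6 2 8 13)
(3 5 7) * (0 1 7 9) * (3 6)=[1, 7, 2, 5, 4, 9, 3, 6, 8, 0]=(0 1 7 6 3 5 9)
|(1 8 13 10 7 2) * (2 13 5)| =|(1 8 5 2)(7 13 10)| =12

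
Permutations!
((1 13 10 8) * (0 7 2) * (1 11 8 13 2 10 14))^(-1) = [2, 14, 1, 3, 4, 5, 6, 0, 11, 9, 7, 8, 12, 10, 13] = (0 2 1 14 13 10 7)(8 11)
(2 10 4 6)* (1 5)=(1 5)(2 10 4 6)=[0, 5, 10, 3, 6, 1, 2, 7, 8, 9, 4]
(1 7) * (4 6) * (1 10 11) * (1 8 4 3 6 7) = (3 6)(4 7 10 11 8) = [0, 1, 2, 6, 7, 5, 3, 10, 4, 9, 11, 8]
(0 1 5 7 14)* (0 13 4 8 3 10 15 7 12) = (0 1 5 12)(3 10 15 7 14 13 4 8) = [1, 5, 2, 10, 8, 12, 6, 14, 3, 9, 15, 11, 0, 4, 13, 7]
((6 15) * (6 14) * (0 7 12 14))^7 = [7, 1, 2, 3, 4, 5, 15, 12, 8, 9, 10, 11, 14, 13, 6, 0] = (0 7 12 14 6 15)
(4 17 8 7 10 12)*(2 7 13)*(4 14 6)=(2 7 10 12 14 6 4 17 8 13)=[0, 1, 7, 3, 17, 5, 4, 10, 13, 9, 12, 11, 14, 2, 6, 15, 16, 8]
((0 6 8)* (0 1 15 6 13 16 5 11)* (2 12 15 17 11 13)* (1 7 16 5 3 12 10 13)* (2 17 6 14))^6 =(17)(1 12 5 3 13 16 10 7 2 8 14 6 15) =[0, 12, 8, 13, 4, 3, 15, 2, 14, 9, 7, 11, 5, 16, 6, 1, 10, 17]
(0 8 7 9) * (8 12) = (0 12 8 7 9) = [12, 1, 2, 3, 4, 5, 6, 9, 7, 0, 10, 11, 8]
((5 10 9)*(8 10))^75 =[0, 1, 2, 3, 4, 9, 6, 7, 5, 10, 8] =(5 9 10 8)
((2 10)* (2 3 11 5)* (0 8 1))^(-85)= (11)(0 1 8)= [1, 8, 2, 3, 4, 5, 6, 7, 0, 9, 10, 11]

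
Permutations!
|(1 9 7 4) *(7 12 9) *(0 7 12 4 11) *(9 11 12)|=12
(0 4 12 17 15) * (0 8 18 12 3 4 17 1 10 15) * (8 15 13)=(0 17)(1 10 13 8 18 12)(3 4)=[17, 10, 2, 4, 3, 5, 6, 7, 18, 9, 13, 11, 1, 8, 14, 15, 16, 0, 12]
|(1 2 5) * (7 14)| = |(1 2 5)(7 14)| = 6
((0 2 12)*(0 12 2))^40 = [0, 1, 2, 3, 4, 5, 6, 7, 8, 9, 10, 11, 12] = (12)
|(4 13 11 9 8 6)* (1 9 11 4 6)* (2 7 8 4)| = |(1 9 4 13 2 7 8)| = 7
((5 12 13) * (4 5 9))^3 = (4 13 5 9 12) = [0, 1, 2, 3, 13, 9, 6, 7, 8, 12, 10, 11, 4, 5]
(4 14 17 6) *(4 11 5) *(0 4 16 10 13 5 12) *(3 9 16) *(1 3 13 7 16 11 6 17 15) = (17)(0 4 14 15 1 3 9 11 12)(5 13)(7 16 10) = [4, 3, 2, 9, 14, 13, 6, 16, 8, 11, 7, 12, 0, 5, 15, 1, 10, 17]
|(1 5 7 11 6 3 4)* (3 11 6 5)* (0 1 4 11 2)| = |(0 1 3 11 5 7 6 2)| = 8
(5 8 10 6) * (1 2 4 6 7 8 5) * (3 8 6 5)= (1 2 4 5 3 8 10 7 6)= [0, 2, 4, 8, 5, 3, 1, 6, 10, 9, 7]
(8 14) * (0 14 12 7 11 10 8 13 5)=(0 14 13 5)(7 11 10 8 12)=[14, 1, 2, 3, 4, 0, 6, 11, 12, 9, 8, 10, 7, 5, 13]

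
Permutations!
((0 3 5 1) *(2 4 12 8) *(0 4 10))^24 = [8, 0, 4, 2, 3, 10, 6, 7, 1, 9, 12, 11, 5] = (0 8 1)(2 4 3)(5 10 12)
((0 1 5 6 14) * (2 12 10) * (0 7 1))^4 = (1 7 14 6 5)(2 12 10) = [0, 7, 12, 3, 4, 1, 5, 14, 8, 9, 2, 11, 10, 13, 6]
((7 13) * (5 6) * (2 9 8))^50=(13)(2 8 9)=[0, 1, 8, 3, 4, 5, 6, 7, 9, 2, 10, 11, 12, 13]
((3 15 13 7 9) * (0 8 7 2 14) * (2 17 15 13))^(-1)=(0 14 2 15 17 13 3 9 7 8)=[14, 1, 15, 9, 4, 5, 6, 8, 0, 7, 10, 11, 12, 3, 2, 17, 16, 13]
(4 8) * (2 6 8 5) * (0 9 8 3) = (0 9 8 4 5 2 6 3) = [9, 1, 6, 0, 5, 2, 3, 7, 4, 8]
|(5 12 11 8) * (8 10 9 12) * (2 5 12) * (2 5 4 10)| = |(2 4 10 9 5 8 12 11)| = 8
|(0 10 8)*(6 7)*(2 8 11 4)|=6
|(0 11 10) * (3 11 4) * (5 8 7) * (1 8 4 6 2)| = 11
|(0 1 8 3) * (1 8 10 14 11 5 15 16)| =21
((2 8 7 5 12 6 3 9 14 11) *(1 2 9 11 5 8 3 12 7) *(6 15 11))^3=[0, 6, 12, 15, 4, 1, 11, 2, 3, 7, 10, 5, 9, 13, 8, 14]=(1 6 11 5)(2 12 9 7)(3 15 14 8)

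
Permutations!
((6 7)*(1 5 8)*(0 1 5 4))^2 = (8)(0 4 1) = [4, 0, 2, 3, 1, 5, 6, 7, 8]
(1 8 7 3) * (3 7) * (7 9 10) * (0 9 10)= (0 9)(1 8 3)(7 10)= [9, 8, 2, 1, 4, 5, 6, 10, 3, 0, 7]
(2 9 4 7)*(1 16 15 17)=(1 16 15 17)(2 9 4 7)=[0, 16, 9, 3, 7, 5, 6, 2, 8, 4, 10, 11, 12, 13, 14, 17, 15, 1]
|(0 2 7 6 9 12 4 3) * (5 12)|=|(0 2 7 6 9 5 12 4 3)|=9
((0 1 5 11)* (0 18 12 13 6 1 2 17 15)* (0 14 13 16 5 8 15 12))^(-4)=(0 16)(1 15 13)(2 5)(6 8 14)(11 17)(12 18)=[16, 15, 5, 3, 4, 2, 8, 7, 14, 9, 10, 17, 18, 1, 6, 13, 0, 11, 12]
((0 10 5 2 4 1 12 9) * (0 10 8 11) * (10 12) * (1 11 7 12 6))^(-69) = [12, 2, 0, 3, 8, 11, 5, 6, 9, 10, 4, 7, 1] = (0 12 1 2)(4 8 9 10)(5 11 7 6)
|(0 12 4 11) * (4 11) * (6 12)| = |(0 6 12 11)| = 4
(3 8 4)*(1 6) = (1 6)(3 8 4) = [0, 6, 2, 8, 3, 5, 1, 7, 4]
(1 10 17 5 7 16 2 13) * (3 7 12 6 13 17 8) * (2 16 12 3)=(1 10 8 2 17 5 3 7 12 6 13)=[0, 10, 17, 7, 4, 3, 13, 12, 2, 9, 8, 11, 6, 1, 14, 15, 16, 5]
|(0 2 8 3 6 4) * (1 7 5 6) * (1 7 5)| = 9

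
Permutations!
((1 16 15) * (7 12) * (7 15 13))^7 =(1 16 13 7 12 15) =[0, 16, 2, 3, 4, 5, 6, 12, 8, 9, 10, 11, 15, 7, 14, 1, 13]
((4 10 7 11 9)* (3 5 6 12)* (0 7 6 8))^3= (0 9 6 5 7 4 12 8 11 10 3)= [9, 1, 2, 0, 12, 7, 5, 4, 11, 6, 3, 10, 8]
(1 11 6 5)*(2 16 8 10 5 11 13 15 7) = (1 13 15 7 2 16 8 10 5)(6 11) = [0, 13, 16, 3, 4, 1, 11, 2, 10, 9, 5, 6, 12, 15, 14, 7, 8]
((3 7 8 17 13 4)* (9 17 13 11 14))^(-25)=[0, 1, 2, 3, 4, 5, 6, 7, 8, 14, 10, 17, 12, 13, 11, 15, 16, 9]=(9 14 11 17)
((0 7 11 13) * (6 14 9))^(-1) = (0 13 11 7)(6 9 14) = [13, 1, 2, 3, 4, 5, 9, 0, 8, 14, 10, 7, 12, 11, 6]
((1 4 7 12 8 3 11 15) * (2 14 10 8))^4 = (1 2 3 4 14 11 7 10 15 12 8) = [0, 2, 3, 4, 14, 5, 6, 10, 1, 9, 15, 7, 8, 13, 11, 12]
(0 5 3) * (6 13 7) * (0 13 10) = (0 5 3 13 7 6 10) = [5, 1, 2, 13, 4, 3, 10, 6, 8, 9, 0, 11, 12, 7]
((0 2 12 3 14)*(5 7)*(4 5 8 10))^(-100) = [0, 1, 2, 3, 4, 5, 6, 7, 8, 9, 10, 11, 12, 13, 14] = (14)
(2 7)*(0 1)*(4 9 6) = (0 1)(2 7)(4 9 6) = [1, 0, 7, 3, 9, 5, 4, 2, 8, 6]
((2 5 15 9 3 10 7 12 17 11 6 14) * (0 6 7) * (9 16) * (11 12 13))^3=(0 2 16 10 14 15 3 6 5 9)(12 17)=[2, 1, 16, 6, 4, 9, 5, 7, 8, 0, 14, 11, 17, 13, 15, 3, 10, 12]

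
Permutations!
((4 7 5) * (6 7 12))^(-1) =(4 5 7 6 12) =[0, 1, 2, 3, 5, 7, 12, 6, 8, 9, 10, 11, 4]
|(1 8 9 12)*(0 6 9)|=6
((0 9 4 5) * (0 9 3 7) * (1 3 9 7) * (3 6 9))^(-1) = [7, 3, 2, 0, 9, 4, 1, 5, 8, 6] = (0 7 5 4 9 6 1 3)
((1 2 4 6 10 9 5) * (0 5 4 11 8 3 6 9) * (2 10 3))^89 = [5, 10, 8, 6, 9, 1, 3, 7, 11, 4, 0, 2] = (0 5 1 10)(2 8 11)(3 6)(4 9)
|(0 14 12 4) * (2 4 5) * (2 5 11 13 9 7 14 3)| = 12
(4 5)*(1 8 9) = (1 8 9)(4 5) = [0, 8, 2, 3, 5, 4, 6, 7, 9, 1]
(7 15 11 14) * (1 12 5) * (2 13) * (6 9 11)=(1 12 5)(2 13)(6 9 11 14 7 15)=[0, 12, 13, 3, 4, 1, 9, 15, 8, 11, 10, 14, 5, 2, 7, 6]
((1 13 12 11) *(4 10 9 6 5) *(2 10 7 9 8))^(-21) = [0, 11, 2, 3, 5, 6, 9, 4, 8, 7, 10, 12, 13, 1] = (1 11 12 13)(4 5 6 9 7)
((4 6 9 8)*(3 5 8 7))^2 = (3 8 6 7 5 4 9) = [0, 1, 2, 8, 9, 4, 7, 5, 6, 3]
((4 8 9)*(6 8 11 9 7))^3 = (11) = [0, 1, 2, 3, 4, 5, 6, 7, 8, 9, 10, 11]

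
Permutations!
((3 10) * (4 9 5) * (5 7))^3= (3 10)(4 5 7 9)= [0, 1, 2, 10, 5, 7, 6, 9, 8, 4, 3]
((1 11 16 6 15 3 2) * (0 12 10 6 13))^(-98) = (0 12 10 6 15 3 2 1 11 16 13) = [12, 11, 1, 2, 4, 5, 15, 7, 8, 9, 6, 16, 10, 0, 14, 3, 13]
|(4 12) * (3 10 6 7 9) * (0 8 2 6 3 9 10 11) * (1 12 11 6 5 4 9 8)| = |(0 1 12 9 8 2 5 4 11)(3 6 7 10)| = 36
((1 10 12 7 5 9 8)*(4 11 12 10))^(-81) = (1 8 9 5 7 12 11 4) = [0, 8, 2, 3, 1, 7, 6, 12, 9, 5, 10, 4, 11]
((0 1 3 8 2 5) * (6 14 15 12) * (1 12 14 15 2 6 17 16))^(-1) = (0 5 2 14 15 6 8 3 1 16 17 12) = [5, 16, 14, 1, 4, 2, 8, 7, 3, 9, 10, 11, 0, 13, 15, 6, 17, 12]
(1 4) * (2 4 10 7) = (1 10 7 2 4) = [0, 10, 4, 3, 1, 5, 6, 2, 8, 9, 7]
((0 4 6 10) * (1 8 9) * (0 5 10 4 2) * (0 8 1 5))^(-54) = (10) = [0, 1, 2, 3, 4, 5, 6, 7, 8, 9, 10]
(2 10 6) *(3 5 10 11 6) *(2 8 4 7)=[0, 1, 11, 5, 7, 10, 8, 2, 4, 9, 3, 6]=(2 11 6 8 4 7)(3 5 10)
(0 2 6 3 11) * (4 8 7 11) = (0 2 6 3 4 8 7 11) = [2, 1, 6, 4, 8, 5, 3, 11, 7, 9, 10, 0]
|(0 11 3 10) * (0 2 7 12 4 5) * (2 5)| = |(0 11 3 10 5)(2 7 12 4)| = 20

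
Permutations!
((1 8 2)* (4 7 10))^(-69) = (10) = [0, 1, 2, 3, 4, 5, 6, 7, 8, 9, 10]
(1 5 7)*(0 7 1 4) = (0 7 4)(1 5) = [7, 5, 2, 3, 0, 1, 6, 4]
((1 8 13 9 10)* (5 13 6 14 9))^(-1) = (1 10 9 14 6 8)(5 13) = [0, 10, 2, 3, 4, 13, 8, 7, 1, 14, 9, 11, 12, 5, 6]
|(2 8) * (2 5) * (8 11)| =|(2 11 8 5)| =4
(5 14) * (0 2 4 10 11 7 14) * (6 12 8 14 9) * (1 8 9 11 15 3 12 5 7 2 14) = [14, 8, 4, 12, 10, 0, 5, 11, 1, 6, 15, 2, 9, 13, 7, 3] = (0 14 7 11 2 4 10 15 3 12 9 6 5)(1 8)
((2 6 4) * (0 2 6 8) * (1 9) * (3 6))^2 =(9)(0 8 2)(3 4 6) =[8, 1, 0, 4, 6, 5, 3, 7, 2, 9]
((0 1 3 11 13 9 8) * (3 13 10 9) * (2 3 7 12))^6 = (0 3 1 11 13 10 7 9 12 8 2) = [3, 11, 0, 1, 4, 5, 6, 9, 2, 12, 7, 13, 8, 10]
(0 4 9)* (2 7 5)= (0 4 9)(2 7 5)= [4, 1, 7, 3, 9, 2, 6, 5, 8, 0]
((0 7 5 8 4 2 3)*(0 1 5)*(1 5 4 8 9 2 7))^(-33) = [7, 0, 9, 2, 1, 3, 6, 4, 8, 5] = (0 7 4 1)(2 9 5 3)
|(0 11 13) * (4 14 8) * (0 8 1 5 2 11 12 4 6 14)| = |(0 12 4)(1 5 2 11 13 8 6 14)| = 24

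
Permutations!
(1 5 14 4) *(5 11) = (1 11 5 14 4) = [0, 11, 2, 3, 1, 14, 6, 7, 8, 9, 10, 5, 12, 13, 4]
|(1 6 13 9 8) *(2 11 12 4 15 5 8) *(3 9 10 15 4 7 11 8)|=30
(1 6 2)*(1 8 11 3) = (1 6 2 8 11 3) = [0, 6, 8, 1, 4, 5, 2, 7, 11, 9, 10, 3]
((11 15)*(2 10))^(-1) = (2 10)(11 15) = [0, 1, 10, 3, 4, 5, 6, 7, 8, 9, 2, 15, 12, 13, 14, 11]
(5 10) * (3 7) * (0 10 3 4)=(0 10 5 3 7 4)=[10, 1, 2, 7, 0, 3, 6, 4, 8, 9, 5]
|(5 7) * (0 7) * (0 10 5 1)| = 6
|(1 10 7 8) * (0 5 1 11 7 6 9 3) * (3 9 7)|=9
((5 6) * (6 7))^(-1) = (5 6 7) = [0, 1, 2, 3, 4, 6, 7, 5]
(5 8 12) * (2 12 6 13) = (2 12 5 8 6 13) = [0, 1, 12, 3, 4, 8, 13, 7, 6, 9, 10, 11, 5, 2]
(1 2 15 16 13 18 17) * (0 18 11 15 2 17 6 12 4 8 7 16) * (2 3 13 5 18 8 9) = [8, 17, 3, 13, 9, 18, 12, 16, 7, 2, 10, 15, 4, 11, 14, 0, 5, 1, 6] = (0 8 7 16 5 18 6 12 4 9 2 3 13 11 15)(1 17)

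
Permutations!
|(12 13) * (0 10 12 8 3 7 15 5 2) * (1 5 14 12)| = 35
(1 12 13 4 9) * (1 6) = (1 12 13 4 9 6) = [0, 12, 2, 3, 9, 5, 1, 7, 8, 6, 10, 11, 13, 4]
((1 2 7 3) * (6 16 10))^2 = (1 7)(2 3)(6 10 16) = [0, 7, 3, 2, 4, 5, 10, 1, 8, 9, 16, 11, 12, 13, 14, 15, 6]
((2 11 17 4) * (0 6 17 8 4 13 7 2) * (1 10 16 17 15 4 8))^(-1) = [4, 11, 7, 3, 15, 5, 0, 13, 8, 9, 1, 2, 12, 17, 14, 6, 10, 16] = (0 4 15 6)(1 11 2 7 13 17 16 10)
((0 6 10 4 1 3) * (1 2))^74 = (0 2 6 1 10 3 4) = [2, 10, 6, 4, 0, 5, 1, 7, 8, 9, 3]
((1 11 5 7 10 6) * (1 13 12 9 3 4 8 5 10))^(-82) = (1 10 13 9 4 5)(3 8 7 11 6 12) = [0, 10, 2, 8, 5, 1, 12, 11, 7, 4, 13, 6, 3, 9]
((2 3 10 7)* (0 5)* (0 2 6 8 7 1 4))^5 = (0 1 3 5 4 10 2)(6 7 8) = [1, 3, 0, 5, 10, 4, 7, 8, 6, 9, 2]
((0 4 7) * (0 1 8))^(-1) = (0 8 1 7 4) = [8, 7, 2, 3, 0, 5, 6, 4, 1]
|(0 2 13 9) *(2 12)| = 5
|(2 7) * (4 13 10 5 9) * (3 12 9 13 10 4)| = |(2 7)(3 12 9)(4 10 5 13)| = 12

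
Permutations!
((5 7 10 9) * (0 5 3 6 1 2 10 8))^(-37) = (0 8 7 5)(1 6 3 9 10 2) = [8, 6, 1, 9, 4, 0, 3, 5, 7, 10, 2]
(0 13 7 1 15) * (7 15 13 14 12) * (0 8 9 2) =(0 14 12 7 1 13 15 8 9 2) =[14, 13, 0, 3, 4, 5, 6, 1, 9, 2, 10, 11, 7, 15, 12, 8]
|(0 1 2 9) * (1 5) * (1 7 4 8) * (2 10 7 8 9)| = |(0 5 8 1 10 7 4 9)| = 8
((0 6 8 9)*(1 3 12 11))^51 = (0 9 8 6)(1 11 12 3) = [9, 11, 2, 1, 4, 5, 0, 7, 6, 8, 10, 12, 3]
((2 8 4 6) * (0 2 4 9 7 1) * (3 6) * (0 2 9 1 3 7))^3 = (0 9)(3 7 4 6) = [9, 1, 2, 7, 6, 5, 3, 4, 8, 0]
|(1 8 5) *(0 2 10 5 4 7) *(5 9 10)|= |(0 2 5 1 8 4 7)(9 10)|= 14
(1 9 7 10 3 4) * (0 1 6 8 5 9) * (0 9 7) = (0 1 9)(3 4 6 8 5 7 10) = [1, 9, 2, 4, 6, 7, 8, 10, 5, 0, 3]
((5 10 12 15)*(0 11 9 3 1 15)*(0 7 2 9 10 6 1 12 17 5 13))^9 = [0, 1, 7, 9, 4, 5, 6, 12, 8, 2, 10, 11, 3, 13, 14, 15, 16, 17] = (17)(2 7 12 3 9)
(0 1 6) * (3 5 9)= [1, 6, 2, 5, 4, 9, 0, 7, 8, 3]= (0 1 6)(3 5 9)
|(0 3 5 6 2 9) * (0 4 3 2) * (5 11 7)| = 9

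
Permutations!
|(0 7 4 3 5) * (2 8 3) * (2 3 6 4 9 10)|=10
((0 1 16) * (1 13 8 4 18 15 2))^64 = (0 13 8 4 18 15 2 1 16) = [13, 16, 1, 3, 18, 5, 6, 7, 4, 9, 10, 11, 12, 8, 14, 2, 0, 17, 15]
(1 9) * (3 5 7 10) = (1 9)(3 5 7 10) = [0, 9, 2, 5, 4, 7, 6, 10, 8, 1, 3]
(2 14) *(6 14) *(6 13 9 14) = [0, 1, 13, 3, 4, 5, 6, 7, 8, 14, 10, 11, 12, 9, 2] = (2 13 9 14)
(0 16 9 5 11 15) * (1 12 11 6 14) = [16, 12, 2, 3, 4, 6, 14, 7, 8, 5, 10, 15, 11, 13, 1, 0, 9] = (0 16 9 5 6 14 1 12 11 15)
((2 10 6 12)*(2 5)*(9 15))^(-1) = [0, 1, 5, 3, 4, 12, 10, 7, 8, 15, 2, 11, 6, 13, 14, 9] = (2 5 12 6 10)(9 15)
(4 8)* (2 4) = (2 4 8) = [0, 1, 4, 3, 8, 5, 6, 7, 2]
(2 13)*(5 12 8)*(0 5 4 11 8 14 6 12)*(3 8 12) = (0 5)(2 13)(3 8 4 11 12 14 6) = [5, 1, 13, 8, 11, 0, 3, 7, 4, 9, 10, 12, 14, 2, 6]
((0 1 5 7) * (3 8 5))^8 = (0 3 5)(1 8 7) = [3, 8, 2, 5, 4, 0, 6, 1, 7]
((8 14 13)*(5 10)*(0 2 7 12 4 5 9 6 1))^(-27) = (14)(0 12 10 1 7 5 6 2 4 9) = [12, 7, 4, 3, 9, 6, 2, 5, 8, 0, 1, 11, 10, 13, 14]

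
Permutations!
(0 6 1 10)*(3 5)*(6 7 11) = (0 7 11 6 1 10)(3 5) = [7, 10, 2, 5, 4, 3, 1, 11, 8, 9, 0, 6]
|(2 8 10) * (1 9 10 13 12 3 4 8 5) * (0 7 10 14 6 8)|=14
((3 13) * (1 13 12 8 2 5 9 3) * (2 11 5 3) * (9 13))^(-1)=(1 13 5 11 8 12 3 2 9)=[0, 13, 9, 2, 4, 11, 6, 7, 12, 1, 10, 8, 3, 5]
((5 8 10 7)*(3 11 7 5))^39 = (11) = [0, 1, 2, 3, 4, 5, 6, 7, 8, 9, 10, 11]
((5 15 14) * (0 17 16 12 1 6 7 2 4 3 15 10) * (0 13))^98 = (0 4 17 3 16 15 12 14 1 5 6 10 7 13 2) = [4, 5, 0, 16, 17, 6, 10, 13, 8, 9, 7, 11, 14, 2, 1, 12, 15, 3]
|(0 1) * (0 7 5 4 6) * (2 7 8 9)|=9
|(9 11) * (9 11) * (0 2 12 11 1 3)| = |(0 2 12 11 1 3)| = 6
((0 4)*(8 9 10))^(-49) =(0 4)(8 10 9) =[4, 1, 2, 3, 0, 5, 6, 7, 10, 8, 9]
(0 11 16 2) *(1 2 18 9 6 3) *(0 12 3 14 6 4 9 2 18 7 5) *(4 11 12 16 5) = (0 12 3 1 18 2 16 7 4 9 11 5)(6 14) = [12, 18, 16, 1, 9, 0, 14, 4, 8, 11, 10, 5, 3, 13, 6, 15, 7, 17, 2]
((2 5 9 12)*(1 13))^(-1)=(1 13)(2 12 9 5)=[0, 13, 12, 3, 4, 2, 6, 7, 8, 5, 10, 11, 9, 1]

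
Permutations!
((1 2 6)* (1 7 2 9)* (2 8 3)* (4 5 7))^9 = (1 9)(2 4 7 3 6 5 8) = [0, 9, 4, 6, 7, 8, 5, 3, 2, 1]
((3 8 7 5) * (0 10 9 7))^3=[7, 1, 2, 10, 4, 0, 6, 8, 9, 3, 5]=(0 7 8 9 3 10 5)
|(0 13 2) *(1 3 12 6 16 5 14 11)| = |(0 13 2)(1 3 12 6 16 5 14 11)| = 24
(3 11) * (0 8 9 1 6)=(0 8 9 1 6)(3 11)=[8, 6, 2, 11, 4, 5, 0, 7, 9, 1, 10, 3]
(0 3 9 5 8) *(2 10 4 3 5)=(0 5 8)(2 10 4 3 9)=[5, 1, 10, 9, 3, 8, 6, 7, 0, 2, 4]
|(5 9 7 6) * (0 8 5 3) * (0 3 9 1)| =12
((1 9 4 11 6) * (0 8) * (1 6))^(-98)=(1 4)(9 11)=[0, 4, 2, 3, 1, 5, 6, 7, 8, 11, 10, 9]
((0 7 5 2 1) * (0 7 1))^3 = [5, 2, 7, 3, 4, 1, 6, 0] = (0 5 1 2 7)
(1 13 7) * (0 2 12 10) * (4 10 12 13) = [2, 4, 13, 3, 10, 5, 6, 1, 8, 9, 0, 11, 12, 7] = (0 2 13 7 1 4 10)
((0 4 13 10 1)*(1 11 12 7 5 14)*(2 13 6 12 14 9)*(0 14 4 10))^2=(14)(0 11 6 7 9 13 10 4 12 5 2)=[11, 1, 0, 3, 12, 2, 7, 9, 8, 13, 4, 6, 5, 10, 14]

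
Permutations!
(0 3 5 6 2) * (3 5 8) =(0 5 6 2)(3 8) =[5, 1, 0, 8, 4, 6, 2, 7, 3]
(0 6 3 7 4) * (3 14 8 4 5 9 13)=(0 6 14 8 4)(3 7 5 9 13)=[6, 1, 2, 7, 0, 9, 14, 5, 4, 13, 10, 11, 12, 3, 8]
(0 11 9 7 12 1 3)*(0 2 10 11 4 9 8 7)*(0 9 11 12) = (0 4 11 8 7)(1 3 2 10 12) = [4, 3, 10, 2, 11, 5, 6, 0, 7, 9, 12, 8, 1]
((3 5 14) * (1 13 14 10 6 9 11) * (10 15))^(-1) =[0, 11, 2, 14, 4, 3, 10, 7, 8, 6, 15, 9, 12, 1, 13, 5] =(1 11 9 6 10 15 5 3 14 13)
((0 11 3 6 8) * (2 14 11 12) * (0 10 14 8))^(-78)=(0 8 11)(2 14 6)(3 12 10)=[8, 1, 14, 12, 4, 5, 2, 7, 11, 9, 3, 0, 10, 13, 6]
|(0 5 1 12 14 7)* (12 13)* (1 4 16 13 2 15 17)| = |(0 5 4 16 13 12 14 7)(1 2 15 17)| = 8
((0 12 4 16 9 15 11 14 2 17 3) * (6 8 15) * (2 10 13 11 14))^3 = (0 16 8 10 2)(3 4 6 14 11)(9 15 13 17 12) = [16, 1, 0, 4, 6, 5, 14, 7, 10, 15, 2, 3, 9, 17, 11, 13, 8, 12]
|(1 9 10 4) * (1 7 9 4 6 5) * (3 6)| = |(1 4 7 9 10 3 6 5)| = 8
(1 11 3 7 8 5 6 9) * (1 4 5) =(1 11 3 7 8)(4 5 6 9) =[0, 11, 2, 7, 5, 6, 9, 8, 1, 4, 10, 3]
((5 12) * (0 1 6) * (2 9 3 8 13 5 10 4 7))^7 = (0 1 6)(2 10 13 9 4 5 3 7 12 8) = [1, 6, 10, 7, 5, 3, 0, 12, 2, 4, 13, 11, 8, 9]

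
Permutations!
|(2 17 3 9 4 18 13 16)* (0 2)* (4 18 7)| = |(0 2 17 3 9 18 13 16)(4 7)| = 8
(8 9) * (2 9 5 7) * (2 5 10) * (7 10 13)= (2 9 8 13 7 5 10)= [0, 1, 9, 3, 4, 10, 6, 5, 13, 8, 2, 11, 12, 7]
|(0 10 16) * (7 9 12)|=3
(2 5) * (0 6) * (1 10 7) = (0 6)(1 10 7)(2 5) = [6, 10, 5, 3, 4, 2, 0, 1, 8, 9, 7]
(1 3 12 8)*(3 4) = (1 4 3 12 8) = [0, 4, 2, 12, 3, 5, 6, 7, 1, 9, 10, 11, 8]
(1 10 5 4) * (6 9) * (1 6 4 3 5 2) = (1 10 2)(3 5)(4 6 9) = [0, 10, 1, 5, 6, 3, 9, 7, 8, 4, 2]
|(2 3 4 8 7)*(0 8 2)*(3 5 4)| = |(0 8 7)(2 5 4)| = 3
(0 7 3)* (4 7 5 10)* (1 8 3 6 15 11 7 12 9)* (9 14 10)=(0 5 9 1 8 3)(4 12 14 10)(6 15 11 7)=[5, 8, 2, 0, 12, 9, 15, 6, 3, 1, 4, 7, 14, 13, 10, 11]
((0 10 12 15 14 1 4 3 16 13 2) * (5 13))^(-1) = (0 2 13 5 16 3 4 1 14 15 12 10) = [2, 14, 13, 4, 1, 16, 6, 7, 8, 9, 0, 11, 10, 5, 15, 12, 3]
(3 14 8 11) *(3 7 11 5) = [0, 1, 2, 14, 4, 3, 6, 11, 5, 9, 10, 7, 12, 13, 8] = (3 14 8 5)(7 11)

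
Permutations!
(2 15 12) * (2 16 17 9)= [0, 1, 15, 3, 4, 5, 6, 7, 8, 2, 10, 11, 16, 13, 14, 12, 17, 9]= (2 15 12 16 17 9)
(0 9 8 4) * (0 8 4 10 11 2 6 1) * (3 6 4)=(0 9 3 6 1)(2 4 8 10 11)=[9, 0, 4, 6, 8, 5, 1, 7, 10, 3, 11, 2]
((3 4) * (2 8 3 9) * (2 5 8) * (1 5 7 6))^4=(1 4)(3 6)(5 9)(7 8)=[0, 4, 2, 6, 1, 9, 3, 8, 7, 5]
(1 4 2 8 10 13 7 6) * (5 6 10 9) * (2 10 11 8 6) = [0, 4, 6, 3, 10, 2, 1, 11, 9, 5, 13, 8, 12, 7] = (1 4 10 13 7 11 8 9 5 2 6)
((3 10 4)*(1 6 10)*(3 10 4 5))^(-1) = [0, 3, 2, 5, 6, 10, 1, 7, 8, 9, 4] = (1 3 5 10 4 6)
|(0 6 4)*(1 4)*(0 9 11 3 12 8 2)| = 10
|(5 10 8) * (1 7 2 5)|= |(1 7 2 5 10 8)|= 6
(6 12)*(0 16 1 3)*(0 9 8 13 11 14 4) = [16, 3, 2, 9, 0, 5, 12, 7, 13, 8, 10, 14, 6, 11, 4, 15, 1] = (0 16 1 3 9 8 13 11 14 4)(6 12)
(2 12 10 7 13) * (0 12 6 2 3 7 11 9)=(0 12 10 11 9)(2 6)(3 7 13)=[12, 1, 6, 7, 4, 5, 2, 13, 8, 0, 11, 9, 10, 3]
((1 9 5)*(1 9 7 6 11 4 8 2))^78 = (1 7 6 11 4 8 2) = [0, 7, 1, 3, 8, 5, 11, 6, 2, 9, 10, 4]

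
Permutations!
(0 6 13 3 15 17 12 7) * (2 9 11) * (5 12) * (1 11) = (0 6 13 3 15 17 5 12 7)(1 11 2 9) = [6, 11, 9, 15, 4, 12, 13, 0, 8, 1, 10, 2, 7, 3, 14, 17, 16, 5]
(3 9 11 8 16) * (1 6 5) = (1 6 5)(3 9 11 8 16) = [0, 6, 2, 9, 4, 1, 5, 7, 16, 11, 10, 8, 12, 13, 14, 15, 3]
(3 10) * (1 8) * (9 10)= (1 8)(3 9 10)= [0, 8, 2, 9, 4, 5, 6, 7, 1, 10, 3]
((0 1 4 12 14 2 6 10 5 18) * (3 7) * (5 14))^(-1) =(0 18 5 12 4 1)(2 14 10 6)(3 7) =[18, 0, 14, 7, 1, 12, 2, 3, 8, 9, 6, 11, 4, 13, 10, 15, 16, 17, 5]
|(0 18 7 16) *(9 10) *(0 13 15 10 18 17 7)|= |(0 17 7 16 13 15 10 9 18)|= 9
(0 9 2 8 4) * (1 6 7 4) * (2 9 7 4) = [7, 6, 8, 3, 0, 5, 4, 2, 1, 9] = (9)(0 7 2 8 1 6 4)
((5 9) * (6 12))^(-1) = (5 9)(6 12) = [0, 1, 2, 3, 4, 9, 12, 7, 8, 5, 10, 11, 6]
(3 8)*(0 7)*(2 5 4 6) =[7, 1, 5, 8, 6, 4, 2, 0, 3] =(0 7)(2 5 4 6)(3 8)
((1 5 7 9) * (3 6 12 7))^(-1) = (1 9 7 12 6 3 5) = [0, 9, 2, 5, 4, 1, 3, 12, 8, 7, 10, 11, 6]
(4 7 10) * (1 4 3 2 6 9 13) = (1 4 7 10 3 2 6 9 13) = [0, 4, 6, 2, 7, 5, 9, 10, 8, 13, 3, 11, 12, 1]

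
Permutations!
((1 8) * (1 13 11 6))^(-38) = (1 13 6 8 11) = [0, 13, 2, 3, 4, 5, 8, 7, 11, 9, 10, 1, 12, 6]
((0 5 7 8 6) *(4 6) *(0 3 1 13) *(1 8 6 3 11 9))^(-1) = (0 13 1 9 11 6 7 5)(3 4 8) = [13, 9, 2, 4, 8, 0, 7, 5, 3, 11, 10, 6, 12, 1]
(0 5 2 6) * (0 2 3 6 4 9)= [5, 1, 4, 6, 9, 3, 2, 7, 8, 0]= (0 5 3 6 2 4 9)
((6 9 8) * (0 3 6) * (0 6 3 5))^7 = (0 5)(6 9 8) = [5, 1, 2, 3, 4, 0, 9, 7, 6, 8]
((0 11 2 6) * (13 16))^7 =(0 6 2 11)(13 16) =[6, 1, 11, 3, 4, 5, 2, 7, 8, 9, 10, 0, 12, 16, 14, 15, 13]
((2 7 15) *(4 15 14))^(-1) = (2 15 4 14 7) = [0, 1, 15, 3, 14, 5, 6, 2, 8, 9, 10, 11, 12, 13, 7, 4]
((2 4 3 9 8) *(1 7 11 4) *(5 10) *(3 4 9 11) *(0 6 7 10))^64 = (0 10 2 9 3 6 5 1 8 11 7) = [10, 8, 9, 6, 4, 1, 5, 0, 11, 3, 2, 7]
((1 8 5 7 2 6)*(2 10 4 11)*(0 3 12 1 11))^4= [8, 10, 6, 5, 1, 0, 11, 3, 4, 9, 12, 2, 7]= (0 8 4 1 10 12 7 3 5)(2 6 11)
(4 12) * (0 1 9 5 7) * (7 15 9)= [1, 7, 2, 3, 12, 15, 6, 0, 8, 5, 10, 11, 4, 13, 14, 9]= (0 1 7)(4 12)(5 15 9)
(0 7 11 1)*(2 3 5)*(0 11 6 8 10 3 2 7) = (1 11)(3 5 7 6 8 10) = [0, 11, 2, 5, 4, 7, 8, 6, 10, 9, 3, 1]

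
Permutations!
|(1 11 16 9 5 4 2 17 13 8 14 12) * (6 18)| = 12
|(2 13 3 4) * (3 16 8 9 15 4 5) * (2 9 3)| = |(2 13 16 8 3 5)(4 9 15)| = 6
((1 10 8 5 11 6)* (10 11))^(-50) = (1 11 6)(5 10 8) = [0, 11, 2, 3, 4, 10, 1, 7, 5, 9, 8, 6]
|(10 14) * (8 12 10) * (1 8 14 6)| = |(14)(1 8 12 10 6)| = 5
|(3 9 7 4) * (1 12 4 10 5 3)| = |(1 12 4)(3 9 7 10 5)| = 15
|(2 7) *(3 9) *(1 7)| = 6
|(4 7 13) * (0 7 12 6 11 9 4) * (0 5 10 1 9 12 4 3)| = 24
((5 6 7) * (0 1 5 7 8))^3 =(0 6 1 8 5) =[6, 8, 2, 3, 4, 0, 1, 7, 5]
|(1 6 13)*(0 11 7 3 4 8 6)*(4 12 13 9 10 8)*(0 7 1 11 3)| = |(0 3 12 13 11 1 7)(6 9 10 8)| = 28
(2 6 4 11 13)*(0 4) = (0 4 11 13 2 6) = [4, 1, 6, 3, 11, 5, 0, 7, 8, 9, 10, 13, 12, 2]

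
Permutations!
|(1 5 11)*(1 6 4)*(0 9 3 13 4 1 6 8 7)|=11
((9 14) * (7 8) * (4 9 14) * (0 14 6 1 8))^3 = (0 1)(4 9)(6 7)(8 14) = [1, 0, 2, 3, 9, 5, 7, 6, 14, 4, 10, 11, 12, 13, 8]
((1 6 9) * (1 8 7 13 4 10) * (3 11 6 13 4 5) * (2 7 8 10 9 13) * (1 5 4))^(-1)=(1 7 2)(3 5 10 9 4 13 6 11)=[0, 7, 1, 5, 13, 10, 11, 2, 8, 4, 9, 3, 12, 6]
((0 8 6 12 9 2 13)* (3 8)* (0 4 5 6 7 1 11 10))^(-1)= [10, 7, 9, 0, 13, 4, 5, 8, 3, 12, 11, 1, 6, 2]= (0 10 11 1 7 8 3)(2 9 12 6 5 4 13)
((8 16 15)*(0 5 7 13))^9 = [5, 1, 2, 3, 4, 7, 6, 13, 8, 9, 10, 11, 12, 0, 14, 15, 16] = (16)(0 5 7 13)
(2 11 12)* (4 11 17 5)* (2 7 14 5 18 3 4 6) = (2 17 18 3 4 11 12 7 14 5 6) = [0, 1, 17, 4, 11, 6, 2, 14, 8, 9, 10, 12, 7, 13, 5, 15, 16, 18, 3]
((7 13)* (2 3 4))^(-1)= (2 4 3)(7 13)= [0, 1, 4, 2, 3, 5, 6, 13, 8, 9, 10, 11, 12, 7]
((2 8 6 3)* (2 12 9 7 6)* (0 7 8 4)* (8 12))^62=(12)(0 4 2 8 3 6 7)=[4, 1, 8, 6, 2, 5, 7, 0, 3, 9, 10, 11, 12]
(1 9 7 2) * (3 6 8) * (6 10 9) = [0, 6, 1, 10, 4, 5, 8, 2, 3, 7, 9] = (1 6 8 3 10 9 7 2)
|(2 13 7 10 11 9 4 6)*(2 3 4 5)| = 21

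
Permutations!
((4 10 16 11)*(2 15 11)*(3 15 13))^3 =[0, 1, 15, 4, 2, 5, 6, 7, 8, 9, 13, 16, 12, 11, 14, 10, 3] =(2 15 10 13 11 16 3 4)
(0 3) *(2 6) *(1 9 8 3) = (0 1 9 8 3)(2 6) = [1, 9, 6, 0, 4, 5, 2, 7, 3, 8]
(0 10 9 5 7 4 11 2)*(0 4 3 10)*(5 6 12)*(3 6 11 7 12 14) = [0, 1, 4, 10, 7, 12, 14, 6, 8, 11, 9, 2, 5, 13, 3] = (2 4 7 6 14 3 10 9 11)(5 12)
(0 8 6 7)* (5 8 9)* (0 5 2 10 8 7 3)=(0 9 2 10 8 6 3)(5 7)=[9, 1, 10, 0, 4, 7, 3, 5, 6, 2, 8]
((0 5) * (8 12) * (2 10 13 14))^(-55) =[5, 1, 10, 3, 4, 0, 6, 7, 12, 9, 13, 11, 8, 14, 2] =(0 5)(2 10 13 14)(8 12)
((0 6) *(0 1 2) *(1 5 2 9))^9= (0 6 5 2)(1 9)= [6, 9, 0, 3, 4, 2, 5, 7, 8, 1]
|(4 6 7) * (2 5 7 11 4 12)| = 12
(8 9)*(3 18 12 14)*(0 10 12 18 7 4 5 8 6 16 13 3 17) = (18)(0 10 12 14 17)(3 7 4 5 8 9 6 16 13) = [10, 1, 2, 7, 5, 8, 16, 4, 9, 6, 12, 11, 14, 3, 17, 15, 13, 0, 18]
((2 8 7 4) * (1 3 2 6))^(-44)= (1 4 8 3 6 7 2)= [0, 4, 1, 6, 8, 5, 7, 2, 3]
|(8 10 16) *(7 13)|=6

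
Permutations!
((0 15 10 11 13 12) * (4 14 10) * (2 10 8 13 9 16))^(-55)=(16)(0 15 4 14 8 13 12)=[15, 1, 2, 3, 14, 5, 6, 7, 13, 9, 10, 11, 0, 12, 8, 4, 16]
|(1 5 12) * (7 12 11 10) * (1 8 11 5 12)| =|(1 12 8 11 10 7)| =6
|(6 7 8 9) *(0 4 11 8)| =|(0 4 11 8 9 6 7)| =7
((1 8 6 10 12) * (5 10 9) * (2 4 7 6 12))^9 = [0, 1, 7, 3, 6, 2, 5, 9, 8, 10, 4, 11, 12] = (12)(2 7 9 10 4 6 5)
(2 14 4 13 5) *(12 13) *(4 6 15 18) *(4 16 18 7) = (2 14 6 15 7 4 12 13 5)(16 18) = [0, 1, 14, 3, 12, 2, 15, 4, 8, 9, 10, 11, 13, 5, 6, 7, 18, 17, 16]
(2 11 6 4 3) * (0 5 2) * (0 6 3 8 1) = (0 5 2 11 3 6 4 8 1) = [5, 0, 11, 6, 8, 2, 4, 7, 1, 9, 10, 3]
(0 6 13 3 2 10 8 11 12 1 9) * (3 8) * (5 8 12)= (0 6 13 12 1 9)(2 10 3)(5 8 11)= [6, 9, 10, 2, 4, 8, 13, 7, 11, 0, 3, 5, 1, 12]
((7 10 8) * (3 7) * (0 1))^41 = (0 1)(3 7 10 8) = [1, 0, 2, 7, 4, 5, 6, 10, 3, 9, 8]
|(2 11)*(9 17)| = 2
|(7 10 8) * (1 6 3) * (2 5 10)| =15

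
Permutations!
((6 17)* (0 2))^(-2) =(17) =[0, 1, 2, 3, 4, 5, 6, 7, 8, 9, 10, 11, 12, 13, 14, 15, 16, 17]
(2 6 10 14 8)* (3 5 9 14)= (2 6 10 3 5 9 14 8)= [0, 1, 6, 5, 4, 9, 10, 7, 2, 14, 3, 11, 12, 13, 8]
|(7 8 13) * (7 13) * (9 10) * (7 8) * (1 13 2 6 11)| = |(1 13 2 6 11)(9 10)| = 10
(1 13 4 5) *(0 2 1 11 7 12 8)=(0 2 1 13 4 5 11 7 12 8)=[2, 13, 1, 3, 5, 11, 6, 12, 0, 9, 10, 7, 8, 4]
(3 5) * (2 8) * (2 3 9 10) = [0, 1, 8, 5, 4, 9, 6, 7, 3, 10, 2] = (2 8 3 5 9 10)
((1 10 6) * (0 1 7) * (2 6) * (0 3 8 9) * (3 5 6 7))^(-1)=(0 9 8 3 6 5 7 2 10 1)=[9, 0, 10, 6, 4, 7, 5, 2, 3, 8, 1]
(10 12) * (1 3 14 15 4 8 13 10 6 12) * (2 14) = [0, 3, 14, 2, 8, 5, 12, 7, 13, 9, 1, 11, 6, 10, 15, 4] = (1 3 2 14 15 4 8 13 10)(6 12)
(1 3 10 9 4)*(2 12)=(1 3 10 9 4)(2 12)=[0, 3, 12, 10, 1, 5, 6, 7, 8, 4, 9, 11, 2]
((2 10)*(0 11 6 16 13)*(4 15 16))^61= (0 16 4 11 13 15 6)(2 10)= [16, 1, 10, 3, 11, 5, 0, 7, 8, 9, 2, 13, 12, 15, 14, 6, 4]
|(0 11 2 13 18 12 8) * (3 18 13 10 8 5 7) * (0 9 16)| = |(0 11 2 10 8 9 16)(3 18 12 5 7)| = 35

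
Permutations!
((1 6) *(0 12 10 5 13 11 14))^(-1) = [14, 6, 2, 3, 4, 10, 1, 7, 8, 9, 12, 13, 0, 5, 11] = (0 14 11 13 5 10 12)(1 6)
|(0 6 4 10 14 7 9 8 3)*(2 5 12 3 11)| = 13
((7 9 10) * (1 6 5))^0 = (10) = [0, 1, 2, 3, 4, 5, 6, 7, 8, 9, 10]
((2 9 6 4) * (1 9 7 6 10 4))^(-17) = (1 2 9 7 10 6 4) = [0, 2, 9, 3, 1, 5, 4, 10, 8, 7, 6]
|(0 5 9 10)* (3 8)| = |(0 5 9 10)(3 8)| = 4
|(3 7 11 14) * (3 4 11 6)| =3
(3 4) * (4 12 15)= (3 12 15 4)= [0, 1, 2, 12, 3, 5, 6, 7, 8, 9, 10, 11, 15, 13, 14, 4]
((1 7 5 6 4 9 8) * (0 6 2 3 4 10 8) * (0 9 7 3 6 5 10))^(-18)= (10)(0 2)(5 6)= [2, 1, 0, 3, 4, 6, 5, 7, 8, 9, 10]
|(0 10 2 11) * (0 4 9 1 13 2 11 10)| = |(1 13 2 10 11 4 9)| = 7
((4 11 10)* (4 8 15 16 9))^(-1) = [0, 1, 2, 3, 9, 5, 6, 7, 10, 16, 11, 4, 12, 13, 14, 8, 15] = (4 9 16 15 8 10 11)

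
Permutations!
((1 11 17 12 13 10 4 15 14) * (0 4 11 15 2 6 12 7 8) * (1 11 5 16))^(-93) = [6, 11, 13, 3, 12, 15, 10, 4, 2, 9, 1, 8, 5, 16, 7, 17, 14, 0] = (0 6 10 1 11 8 2 13 16 14 7 4 12 5 15 17)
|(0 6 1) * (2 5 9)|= 3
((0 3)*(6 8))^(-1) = [3, 1, 2, 0, 4, 5, 8, 7, 6] = (0 3)(6 8)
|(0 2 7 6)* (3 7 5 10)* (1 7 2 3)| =|(0 3 2 5 10 1 7 6)| =8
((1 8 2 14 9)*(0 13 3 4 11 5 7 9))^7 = [9, 4, 5, 8, 2, 0, 6, 13, 11, 3, 10, 14, 12, 1, 7] = (0 9 3 8 11 14 7 13 1 4 2 5)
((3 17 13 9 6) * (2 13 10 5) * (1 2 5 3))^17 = (1 13 6 2 9)(3 10 17) = [0, 13, 9, 10, 4, 5, 2, 7, 8, 1, 17, 11, 12, 6, 14, 15, 16, 3]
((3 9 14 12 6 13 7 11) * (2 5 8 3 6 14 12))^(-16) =[0, 1, 12, 5, 4, 14, 6, 7, 2, 8, 10, 11, 3, 13, 9] =(2 12 3 5 14 9 8)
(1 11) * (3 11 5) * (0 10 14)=(0 10 14)(1 5 3 11)=[10, 5, 2, 11, 4, 3, 6, 7, 8, 9, 14, 1, 12, 13, 0]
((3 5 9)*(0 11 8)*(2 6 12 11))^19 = (0 2 6 12 11 8)(3 5 9) = [2, 1, 6, 5, 4, 9, 12, 7, 0, 3, 10, 8, 11]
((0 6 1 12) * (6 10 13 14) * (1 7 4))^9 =(14) =[0, 1, 2, 3, 4, 5, 6, 7, 8, 9, 10, 11, 12, 13, 14]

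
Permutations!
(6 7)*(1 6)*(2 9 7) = [0, 6, 9, 3, 4, 5, 2, 1, 8, 7] = (1 6 2 9 7)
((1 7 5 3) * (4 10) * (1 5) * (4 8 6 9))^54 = (4 9 6 8 10) = [0, 1, 2, 3, 9, 5, 8, 7, 10, 6, 4]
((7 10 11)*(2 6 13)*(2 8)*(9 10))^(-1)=(2 8 13 6)(7 11 10 9)=[0, 1, 8, 3, 4, 5, 2, 11, 13, 7, 9, 10, 12, 6]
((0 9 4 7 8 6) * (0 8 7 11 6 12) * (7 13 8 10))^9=[12, 1, 2, 3, 9, 5, 11, 10, 13, 0, 6, 4, 8, 7]=(0 12 8 13 7 10 6 11 4 9)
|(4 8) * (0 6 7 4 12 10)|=7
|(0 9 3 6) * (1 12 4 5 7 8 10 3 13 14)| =|(0 9 13 14 1 12 4 5 7 8 10 3 6)| =13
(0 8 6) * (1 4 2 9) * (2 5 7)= (0 8 6)(1 4 5 7 2 9)= [8, 4, 9, 3, 5, 7, 0, 2, 6, 1]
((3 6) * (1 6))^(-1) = (1 3 6) = [0, 3, 2, 6, 4, 5, 1]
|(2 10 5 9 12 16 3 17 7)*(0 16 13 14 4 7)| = |(0 16 3 17)(2 10 5 9 12 13 14 4 7)| = 36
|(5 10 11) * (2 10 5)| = |(2 10 11)| = 3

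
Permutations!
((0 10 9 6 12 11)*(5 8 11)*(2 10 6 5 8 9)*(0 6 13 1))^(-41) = (0 13 1)(2 10)(5 9)(6 11 8 12) = [13, 0, 10, 3, 4, 9, 11, 7, 12, 5, 2, 8, 6, 1]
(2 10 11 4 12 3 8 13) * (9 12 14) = [0, 1, 10, 8, 14, 5, 6, 7, 13, 12, 11, 4, 3, 2, 9] = (2 10 11 4 14 9 12 3 8 13)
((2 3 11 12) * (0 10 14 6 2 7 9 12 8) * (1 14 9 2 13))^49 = [7, 14, 0, 10, 4, 5, 13, 8, 12, 3, 2, 9, 11, 1, 6] = (0 7 8 12 11 9 3 10 2)(1 14 6 13)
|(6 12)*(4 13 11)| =6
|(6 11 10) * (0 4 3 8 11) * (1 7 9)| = |(0 4 3 8 11 10 6)(1 7 9)| = 21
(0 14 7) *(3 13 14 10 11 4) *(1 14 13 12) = (0 10 11 4 3 12 1 14 7) = [10, 14, 2, 12, 3, 5, 6, 0, 8, 9, 11, 4, 1, 13, 7]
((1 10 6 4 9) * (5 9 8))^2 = [0, 6, 2, 3, 5, 1, 8, 7, 9, 10, 4] = (1 6 8 9 10 4 5)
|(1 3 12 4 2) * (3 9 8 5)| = 8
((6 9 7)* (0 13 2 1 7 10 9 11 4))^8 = [0, 1, 2, 3, 4, 5, 6, 7, 8, 9, 10, 11, 12, 13] = (13)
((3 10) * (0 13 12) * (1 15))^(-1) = (0 12 13)(1 15)(3 10) = [12, 15, 2, 10, 4, 5, 6, 7, 8, 9, 3, 11, 13, 0, 14, 1]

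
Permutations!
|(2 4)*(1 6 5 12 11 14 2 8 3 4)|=21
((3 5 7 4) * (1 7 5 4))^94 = (7) = [0, 1, 2, 3, 4, 5, 6, 7]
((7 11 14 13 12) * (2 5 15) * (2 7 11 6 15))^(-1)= (2 5)(6 7 15)(11 12 13 14)= [0, 1, 5, 3, 4, 2, 7, 15, 8, 9, 10, 12, 13, 14, 11, 6]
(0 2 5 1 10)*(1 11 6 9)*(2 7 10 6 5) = (0 7 10)(1 6 9)(5 11) = [7, 6, 2, 3, 4, 11, 9, 10, 8, 1, 0, 5]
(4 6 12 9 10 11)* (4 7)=(4 6 12 9 10 11 7)=[0, 1, 2, 3, 6, 5, 12, 4, 8, 10, 11, 7, 9]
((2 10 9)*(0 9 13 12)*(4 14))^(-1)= [12, 1, 9, 3, 14, 5, 6, 7, 8, 0, 2, 11, 13, 10, 4]= (0 12 13 10 2 9)(4 14)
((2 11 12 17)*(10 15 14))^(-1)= [0, 1, 17, 3, 4, 5, 6, 7, 8, 9, 14, 2, 11, 13, 15, 10, 16, 12]= (2 17 12 11)(10 14 15)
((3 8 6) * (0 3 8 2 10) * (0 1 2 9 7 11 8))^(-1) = (0 6 8 11 7 9 3)(1 10 2) = [6, 10, 1, 0, 4, 5, 8, 9, 11, 3, 2, 7]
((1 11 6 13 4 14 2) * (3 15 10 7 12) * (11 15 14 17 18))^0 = (18) = [0, 1, 2, 3, 4, 5, 6, 7, 8, 9, 10, 11, 12, 13, 14, 15, 16, 17, 18]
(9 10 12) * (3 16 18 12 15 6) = (3 16 18 12 9 10 15 6) = [0, 1, 2, 16, 4, 5, 3, 7, 8, 10, 15, 11, 9, 13, 14, 6, 18, 17, 12]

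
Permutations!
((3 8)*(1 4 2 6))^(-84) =(8) =[0, 1, 2, 3, 4, 5, 6, 7, 8]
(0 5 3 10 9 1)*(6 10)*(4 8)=(0 5 3 6 10 9 1)(4 8)=[5, 0, 2, 6, 8, 3, 10, 7, 4, 1, 9]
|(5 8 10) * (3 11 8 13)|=|(3 11 8 10 5 13)|=6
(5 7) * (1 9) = [0, 9, 2, 3, 4, 7, 6, 5, 8, 1] = (1 9)(5 7)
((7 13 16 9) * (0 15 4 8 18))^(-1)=(0 18 8 4 15)(7 9 16 13)=[18, 1, 2, 3, 15, 5, 6, 9, 4, 16, 10, 11, 12, 7, 14, 0, 13, 17, 8]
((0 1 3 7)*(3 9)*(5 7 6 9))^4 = [0, 1, 2, 6, 4, 5, 9, 7, 8, 3] = (3 6 9)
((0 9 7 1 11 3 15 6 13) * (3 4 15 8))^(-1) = (0 13 6 15 4 11 1 7 9)(3 8) = [13, 7, 2, 8, 11, 5, 15, 9, 3, 0, 10, 1, 12, 6, 14, 4]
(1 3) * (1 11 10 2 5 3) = (2 5 3 11 10) = [0, 1, 5, 11, 4, 3, 6, 7, 8, 9, 2, 10]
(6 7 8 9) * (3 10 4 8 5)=(3 10 4 8 9 6 7 5)=[0, 1, 2, 10, 8, 3, 7, 5, 9, 6, 4]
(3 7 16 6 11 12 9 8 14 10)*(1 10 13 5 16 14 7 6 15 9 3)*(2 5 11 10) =(1 2 5 16 15 9 8 7 14 13 11 12 3 6 10) =[0, 2, 5, 6, 4, 16, 10, 14, 7, 8, 1, 12, 3, 11, 13, 9, 15]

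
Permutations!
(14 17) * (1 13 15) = (1 13 15)(14 17) = [0, 13, 2, 3, 4, 5, 6, 7, 8, 9, 10, 11, 12, 15, 17, 1, 16, 14]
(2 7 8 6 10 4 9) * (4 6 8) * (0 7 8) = (0 7 4 9 2 8)(6 10) = [7, 1, 8, 3, 9, 5, 10, 4, 0, 2, 6]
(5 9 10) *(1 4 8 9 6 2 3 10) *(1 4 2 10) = (1 2 3)(4 8 9)(5 6 10) = [0, 2, 3, 1, 8, 6, 10, 7, 9, 4, 5]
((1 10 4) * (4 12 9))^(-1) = (1 4 9 12 10) = [0, 4, 2, 3, 9, 5, 6, 7, 8, 12, 1, 11, 10]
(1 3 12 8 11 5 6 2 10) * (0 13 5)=(0 13 5 6 2 10 1 3 12 8 11)=[13, 3, 10, 12, 4, 6, 2, 7, 11, 9, 1, 0, 8, 5]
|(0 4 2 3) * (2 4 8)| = 4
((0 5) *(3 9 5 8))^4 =(0 5 9 3 8) =[5, 1, 2, 8, 4, 9, 6, 7, 0, 3]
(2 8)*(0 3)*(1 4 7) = [3, 4, 8, 0, 7, 5, 6, 1, 2] = (0 3)(1 4 7)(2 8)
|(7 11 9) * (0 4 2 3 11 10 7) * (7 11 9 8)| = |(0 4 2 3 9)(7 10 11 8)| = 20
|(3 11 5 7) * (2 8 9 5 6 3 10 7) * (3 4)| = 4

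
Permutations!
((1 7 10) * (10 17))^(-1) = (1 10 17 7) = [0, 10, 2, 3, 4, 5, 6, 1, 8, 9, 17, 11, 12, 13, 14, 15, 16, 7]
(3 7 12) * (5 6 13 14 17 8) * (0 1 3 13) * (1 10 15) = (0 10 15 1 3 7 12 13 14 17 8 5 6) = [10, 3, 2, 7, 4, 6, 0, 12, 5, 9, 15, 11, 13, 14, 17, 1, 16, 8]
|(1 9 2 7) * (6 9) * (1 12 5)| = |(1 6 9 2 7 12 5)| = 7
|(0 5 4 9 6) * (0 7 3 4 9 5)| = 6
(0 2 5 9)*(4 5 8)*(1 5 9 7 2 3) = (0 3 1 5 7 2 8 4 9) = [3, 5, 8, 1, 9, 7, 6, 2, 4, 0]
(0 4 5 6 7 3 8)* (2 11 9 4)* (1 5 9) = (0 2 11 1 5 6 7 3 8)(4 9) = [2, 5, 11, 8, 9, 6, 7, 3, 0, 4, 10, 1]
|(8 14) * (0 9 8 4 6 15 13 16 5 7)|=|(0 9 8 14 4 6 15 13 16 5 7)|=11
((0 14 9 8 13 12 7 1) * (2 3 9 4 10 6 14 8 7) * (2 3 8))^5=[3, 12, 9, 2, 10, 5, 14, 13, 7, 8, 6, 11, 0, 1, 4]=(0 3 2 9 8 7 13 1 12)(4 10 6 14)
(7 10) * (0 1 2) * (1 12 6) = (0 12 6 1 2)(7 10) = [12, 2, 0, 3, 4, 5, 1, 10, 8, 9, 7, 11, 6]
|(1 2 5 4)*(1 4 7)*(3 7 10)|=|(1 2 5 10 3 7)|=6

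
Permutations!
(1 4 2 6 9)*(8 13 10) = (1 4 2 6 9)(8 13 10) = [0, 4, 6, 3, 2, 5, 9, 7, 13, 1, 8, 11, 12, 10]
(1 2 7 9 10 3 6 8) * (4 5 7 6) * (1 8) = (1 2 6)(3 4 5 7 9 10) = [0, 2, 6, 4, 5, 7, 1, 9, 8, 10, 3]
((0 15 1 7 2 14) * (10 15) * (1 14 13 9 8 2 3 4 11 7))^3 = (0 14 15 10)(2 8 9 13)(3 7 11 4) = [14, 1, 8, 7, 3, 5, 6, 11, 9, 13, 0, 4, 12, 2, 15, 10]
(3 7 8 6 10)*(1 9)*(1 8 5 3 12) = (1 9 8 6 10 12)(3 7 5) = [0, 9, 2, 7, 4, 3, 10, 5, 6, 8, 12, 11, 1]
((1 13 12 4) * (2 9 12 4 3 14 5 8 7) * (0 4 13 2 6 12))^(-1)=(0 9 2 1 4)(3 12 6 7 8 5 14)=[9, 4, 1, 12, 0, 14, 7, 8, 5, 2, 10, 11, 6, 13, 3]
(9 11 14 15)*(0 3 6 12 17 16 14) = [3, 1, 2, 6, 4, 5, 12, 7, 8, 11, 10, 0, 17, 13, 15, 9, 14, 16] = (0 3 6 12 17 16 14 15 9 11)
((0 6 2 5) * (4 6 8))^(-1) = [5, 1, 6, 3, 8, 2, 4, 7, 0] = (0 5 2 6 4 8)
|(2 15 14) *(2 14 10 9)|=4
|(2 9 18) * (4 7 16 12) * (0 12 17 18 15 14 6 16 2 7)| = |(0 12 4)(2 9 15 14 6 16 17 18 7)| = 9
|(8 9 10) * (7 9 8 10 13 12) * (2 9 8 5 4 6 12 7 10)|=10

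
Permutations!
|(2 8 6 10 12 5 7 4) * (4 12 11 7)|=9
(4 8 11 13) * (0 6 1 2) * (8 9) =[6, 2, 0, 3, 9, 5, 1, 7, 11, 8, 10, 13, 12, 4] =(0 6 1 2)(4 9 8 11 13)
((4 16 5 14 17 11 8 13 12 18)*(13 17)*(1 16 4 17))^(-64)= (1 18 5 11 13)(8 12 16 17 14)= [0, 18, 2, 3, 4, 11, 6, 7, 12, 9, 10, 13, 16, 1, 8, 15, 17, 14, 5]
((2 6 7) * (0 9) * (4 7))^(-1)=(0 9)(2 7 4 6)=[9, 1, 7, 3, 6, 5, 2, 4, 8, 0]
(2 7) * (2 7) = (7) = [0, 1, 2, 3, 4, 5, 6, 7]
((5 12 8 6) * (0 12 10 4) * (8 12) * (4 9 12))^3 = (0 5 12 8 10 4 6 9) = [5, 1, 2, 3, 6, 12, 9, 7, 10, 0, 4, 11, 8]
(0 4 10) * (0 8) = (0 4 10 8) = [4, 1, 2, 3, 10, 5, 6, 7, 0, 9, 8]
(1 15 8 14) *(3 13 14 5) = (1 15 8 5 3 13 14) = [0, 15, 2, 13, 4, 3, 6, 7, 5, 9, 10, 11, 12, 14, 1, 8]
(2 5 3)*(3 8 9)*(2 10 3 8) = (2 5)(3 10)(8 9) = [0, 1, 5, 10, 4, 2, 6, 7, 9, 8, 3]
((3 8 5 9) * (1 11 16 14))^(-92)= [0, 1, 2, 3, 4, 5, 6, 7, 8, 9, 10, 11, 12, 13, 14, 15, 16]= (16)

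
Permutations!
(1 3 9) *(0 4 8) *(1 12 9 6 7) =(0 4 8)(1 3 6 7)(9 12) =[4, 3, 2, 6, 8, 5, 7, 1, 0, 12, 10, 11, 9]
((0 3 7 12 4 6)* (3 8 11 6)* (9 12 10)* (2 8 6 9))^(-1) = (0 6)(2 10 7 3 4 12 9 11 8) = [6, 1, 10, 4, 12, 5, 0, 3, 2, 11, 7, 8, 9]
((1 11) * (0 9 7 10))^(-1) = (0 10 7 9)(1 11) = [10, 11, 2, 3, 4, 5, 6, 9, 8, 0, 7, 1]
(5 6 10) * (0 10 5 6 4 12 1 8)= (0 10 6 5 4 12 1 8)= [10, 8, 2, 3, 12, 4, 5, 7, 0, 9, 6, 11, 1]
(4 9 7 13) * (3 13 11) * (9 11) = (3 13 4 11)(7 9) = [0, 1, 2, 13, 11, 5, 6, 9, 8, 7, 10, 3, 12, 4]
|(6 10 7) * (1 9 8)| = 3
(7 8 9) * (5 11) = (5 11)(7 8 9) = [0, 1, 2, 3, 4, 11, 6, 8, 9, 7, 10, 5]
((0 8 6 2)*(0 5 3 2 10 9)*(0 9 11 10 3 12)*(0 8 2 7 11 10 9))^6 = (0 3 5 11 8)(2 7 12 9 6) = [3, 1, 7, 5, 4, 11, 2, 12, 0, 6, 10, 8, 9]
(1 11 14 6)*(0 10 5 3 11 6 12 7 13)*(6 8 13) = (0 10 5 3 11 14 12 7 6 1 8 13) = [10, 8, 2, 11, 4, 3, 1, 6, 13, 9, 5, 14, 7, 0, 12]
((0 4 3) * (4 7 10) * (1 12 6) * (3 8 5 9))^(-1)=(0 3 9 5 8 4 10 7)(1 6 12)=[3, 6, 2, 9, 10, 8, 12, 0, 4, 5, 7, 11, 1]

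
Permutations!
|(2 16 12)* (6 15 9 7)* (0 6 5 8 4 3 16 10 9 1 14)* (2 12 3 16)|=|(0 6 15 1 14)(2 10 9 7 5 8 4 16 3)|=45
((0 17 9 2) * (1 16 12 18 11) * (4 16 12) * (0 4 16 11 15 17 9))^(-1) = (0 17 15 18 12 1 11 4 2 9) = [17, 11, 9, 3, 2, 5, 6, 7, 8, 0, 10, 4, 1, 13, 14, 18, 16, 15, 12]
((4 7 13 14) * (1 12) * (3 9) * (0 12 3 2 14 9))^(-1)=[3, 12, 9, 1, 14, 5, 6, 4, 8, 13, 10, 11, 0, 7, 2]=(0 3 1 12)(2 9 13 7 4 14)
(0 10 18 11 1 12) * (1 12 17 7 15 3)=(0 10 18 11 12)(1 17 7 15 3)=[10, 17, 2, 1, 4, 5, 6, 15, 8, 9, 18, 12, 0, 13, 14, 3, 16, 7, 11]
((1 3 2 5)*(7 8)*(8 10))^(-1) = (1 5 2 3)(7 8 10) = [0, 5, 3, 1, 4, 2, 6, 8, 10, 9, 7]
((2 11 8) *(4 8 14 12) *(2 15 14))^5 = [0, 1, 11, 3, 4, 5, 6, 7, 8, 9, 10, 2, 12, 13, 14, 15] = (15)(2 11)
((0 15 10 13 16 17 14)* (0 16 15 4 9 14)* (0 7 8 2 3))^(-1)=(0 3 2 8 7 17 16 14 9 4)(10 15 13)=[3, 1, 8, 2, 0, 5, 6, 17, 7, 4, 15, 11, 12, 10, 9, 13, 14, 16]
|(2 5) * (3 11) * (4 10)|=2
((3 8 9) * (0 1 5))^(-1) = (0 5 1)(3 9 8) = [5, 0, 2, 9, 4, 1, 6, 7, 3, 8]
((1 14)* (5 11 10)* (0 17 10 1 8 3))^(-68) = (0 11 3 5 8 10 14 17 1) = [11, 0, 2, 5, 4, 8, 6, 7, 10, 9, 14, 3, 12, 13, 17, 15, 16, 1]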